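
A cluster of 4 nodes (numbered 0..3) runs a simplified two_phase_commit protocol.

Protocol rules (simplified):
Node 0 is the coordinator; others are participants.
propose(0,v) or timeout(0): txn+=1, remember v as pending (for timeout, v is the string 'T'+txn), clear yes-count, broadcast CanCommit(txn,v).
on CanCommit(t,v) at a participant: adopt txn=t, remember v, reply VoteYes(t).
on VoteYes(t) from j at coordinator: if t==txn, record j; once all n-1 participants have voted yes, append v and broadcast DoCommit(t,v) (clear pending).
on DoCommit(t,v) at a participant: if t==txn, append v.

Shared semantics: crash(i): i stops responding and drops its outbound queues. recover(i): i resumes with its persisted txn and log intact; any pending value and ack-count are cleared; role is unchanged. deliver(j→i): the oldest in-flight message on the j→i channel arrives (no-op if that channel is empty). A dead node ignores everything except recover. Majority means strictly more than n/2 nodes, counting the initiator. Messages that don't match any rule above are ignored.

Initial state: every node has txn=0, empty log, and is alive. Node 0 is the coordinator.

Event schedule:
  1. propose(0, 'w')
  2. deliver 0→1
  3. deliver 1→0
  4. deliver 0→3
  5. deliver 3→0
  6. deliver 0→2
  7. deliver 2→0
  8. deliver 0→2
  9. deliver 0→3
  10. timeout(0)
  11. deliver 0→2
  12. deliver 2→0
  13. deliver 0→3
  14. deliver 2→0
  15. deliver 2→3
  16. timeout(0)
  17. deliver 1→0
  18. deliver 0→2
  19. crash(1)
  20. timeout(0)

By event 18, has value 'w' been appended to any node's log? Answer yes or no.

e1 propose(0,'w'): 0[coor,t=1,-]
e2 deliver 0→1: 1[part,t=1,-]
e3 deliver 1→0: ·
e4 deliver 0→3: 3[part,t=1,-]
e5 deliver 3→0: ·
e6 deliver 0→2: 2[part,t=1,-]
e7 deliver 2→0: 0[coor,t=1,w]
e8 deliver 0→2: 2[part,t=1,w]
e9 deliver 0→3: 3[part,t=1,w]
e10 timeout(0): 0[coor,t=2,w]
e11 deliver 0→2: 2[part,t=2,w]
e12 deliver 2→0: ·
e13 deliver 0→3: 3[part,t=2,w]
e14 deliver 2→0: ·
e15 deliver 2→3: ·
e16 timeout(0): 0[coor,t=3,w]
e17 deliver 1→0: ·
e18 deliver 0→2: 2[part,t=3,w]

yes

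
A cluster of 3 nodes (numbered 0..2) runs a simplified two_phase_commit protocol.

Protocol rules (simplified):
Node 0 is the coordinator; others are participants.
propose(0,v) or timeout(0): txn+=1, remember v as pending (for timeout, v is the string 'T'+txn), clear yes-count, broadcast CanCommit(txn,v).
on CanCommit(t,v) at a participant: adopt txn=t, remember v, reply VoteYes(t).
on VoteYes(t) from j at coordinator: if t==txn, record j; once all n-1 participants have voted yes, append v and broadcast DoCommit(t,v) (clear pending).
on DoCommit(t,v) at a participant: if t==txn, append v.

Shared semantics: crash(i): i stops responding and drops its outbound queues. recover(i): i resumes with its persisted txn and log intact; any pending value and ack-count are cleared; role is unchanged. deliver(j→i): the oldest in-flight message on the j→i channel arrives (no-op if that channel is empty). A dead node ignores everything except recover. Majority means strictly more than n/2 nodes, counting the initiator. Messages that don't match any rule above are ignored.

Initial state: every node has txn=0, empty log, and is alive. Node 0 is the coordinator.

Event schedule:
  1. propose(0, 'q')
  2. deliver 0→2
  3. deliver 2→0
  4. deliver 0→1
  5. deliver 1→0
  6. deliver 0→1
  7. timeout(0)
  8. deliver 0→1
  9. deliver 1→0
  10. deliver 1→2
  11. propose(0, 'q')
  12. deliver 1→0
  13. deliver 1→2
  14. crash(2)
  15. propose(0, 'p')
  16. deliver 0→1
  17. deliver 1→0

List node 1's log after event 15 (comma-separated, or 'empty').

q

step 1 propose(0,'q'): 0={coor,t=1,log=-}
step 2 deliver 0→2: 2={part,t=1,log=-}
step 3 deliver 2→0: —
step 4 deliver 0→1: 1={part,t=1,log=-}
step 5 deliver 1→0: 0={coor,t=1,log=q}
step 6 deliver 0→1: 1={part,t=1,log=q}
step 7 timeout(0): 0={coor,t=2,log=q}
step 8 deliver 0→1: 1={part,t=2,log=q}
step 9 deliver 1→0: —
step 10 deliver 1→2: —
step 11 propose(0,'q'): 0={coor,t=3,log=q}
step 12 deliver 1→0: —
step 13 deliver 1→2: —
step 14 crash(2): 2={✗part,t=1,log=-}
step 15 propose(0,'p'): 0={coor,t=4,log=q}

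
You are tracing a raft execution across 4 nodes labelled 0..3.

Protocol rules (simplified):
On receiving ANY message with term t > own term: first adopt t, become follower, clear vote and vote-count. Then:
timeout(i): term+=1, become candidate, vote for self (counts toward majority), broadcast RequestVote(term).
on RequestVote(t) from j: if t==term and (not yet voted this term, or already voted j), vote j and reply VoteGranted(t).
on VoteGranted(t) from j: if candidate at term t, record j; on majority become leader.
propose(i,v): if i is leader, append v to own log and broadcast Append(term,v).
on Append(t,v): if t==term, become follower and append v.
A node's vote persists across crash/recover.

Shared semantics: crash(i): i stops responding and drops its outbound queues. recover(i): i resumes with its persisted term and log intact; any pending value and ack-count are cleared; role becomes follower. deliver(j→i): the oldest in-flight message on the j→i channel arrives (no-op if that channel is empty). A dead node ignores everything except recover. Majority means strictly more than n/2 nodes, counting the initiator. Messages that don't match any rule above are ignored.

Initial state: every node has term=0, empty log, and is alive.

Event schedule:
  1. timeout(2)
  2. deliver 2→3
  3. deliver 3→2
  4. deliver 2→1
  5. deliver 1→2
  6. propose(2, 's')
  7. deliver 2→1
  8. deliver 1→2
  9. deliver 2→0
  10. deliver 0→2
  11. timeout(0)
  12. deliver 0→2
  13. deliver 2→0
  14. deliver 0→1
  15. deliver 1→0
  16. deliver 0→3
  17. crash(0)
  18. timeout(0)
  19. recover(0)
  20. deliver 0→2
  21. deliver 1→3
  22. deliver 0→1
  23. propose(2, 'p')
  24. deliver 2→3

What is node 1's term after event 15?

2

1. timeout(2):  <2:cand t1 ->
2. deliver 2→3:  <3:foll t1 ->
3. deliver 3→2:  nop
4. deliver 2→1:  <1:foll t1 ->
5. deliver 1→2:  <2:lead t1 ->
6. propose(2,'s'):  <2:lead t1 s>
7. deliver 2→1:  <1:foll t1 s>
8. deliver 1→2:  nop
9. deliver 2→0:  <0:foll t1 ->
10. deliver 0→2:  nop
11. timeout(0):  <0:cand t2 ->
12. deliver 0→2:  <2:foll t2 s>
13. deliver 2→0:  nop
14. deliver 0→1:  <1:foll t2 s>
15. deliver 1→0:  nop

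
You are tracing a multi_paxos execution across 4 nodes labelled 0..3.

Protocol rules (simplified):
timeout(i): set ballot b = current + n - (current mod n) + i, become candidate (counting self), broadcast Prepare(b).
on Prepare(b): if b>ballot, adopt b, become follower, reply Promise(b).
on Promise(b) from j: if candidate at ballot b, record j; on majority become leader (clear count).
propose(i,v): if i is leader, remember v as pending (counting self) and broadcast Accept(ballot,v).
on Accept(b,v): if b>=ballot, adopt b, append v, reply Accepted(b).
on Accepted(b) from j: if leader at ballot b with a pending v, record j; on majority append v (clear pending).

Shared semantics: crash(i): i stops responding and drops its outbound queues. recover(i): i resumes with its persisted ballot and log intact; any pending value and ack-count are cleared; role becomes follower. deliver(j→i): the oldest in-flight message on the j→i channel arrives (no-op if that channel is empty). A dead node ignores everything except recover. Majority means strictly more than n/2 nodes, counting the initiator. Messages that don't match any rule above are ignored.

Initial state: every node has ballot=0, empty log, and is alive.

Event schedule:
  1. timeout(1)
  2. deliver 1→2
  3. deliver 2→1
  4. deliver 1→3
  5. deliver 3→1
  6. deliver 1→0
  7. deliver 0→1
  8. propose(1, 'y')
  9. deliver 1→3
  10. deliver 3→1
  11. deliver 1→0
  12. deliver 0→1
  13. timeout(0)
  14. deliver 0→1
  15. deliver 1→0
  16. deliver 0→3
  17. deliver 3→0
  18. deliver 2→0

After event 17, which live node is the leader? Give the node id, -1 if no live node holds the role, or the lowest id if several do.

e1 timeout(1): 1[cand,b=5,-]
e2 deliver 1→2: 2[foll,b=5,-]
e3 deliver 2→1: ·
e4 deliver 1→3: 3[foll,b=5,-]
e5 deliver 3→1: 1[lead,b=5,-]
e6 deliver 1→0: 0[foll,b=5,-]
e7 deliver 0→1: ·
e8 propose(1,'y'): ·
e9 deliver 1→3: 3[foll,b=5,y]
e10 deliver 3→1: ·
e11 deliver 1→0: 0[foll,b=5,y]
e12 deliver 0→1: 1[lead,b=5,y]
e13 timeout(0): 0[cand,b=8,y]
e14 deliver 0→1: 1[foll,b=8,y]
e15 deliver 1→0: ·
e16 deliver 0→3: 3[foll,b=8,y]
e17 deliver 3→0: 0[lead,b=8,y]

0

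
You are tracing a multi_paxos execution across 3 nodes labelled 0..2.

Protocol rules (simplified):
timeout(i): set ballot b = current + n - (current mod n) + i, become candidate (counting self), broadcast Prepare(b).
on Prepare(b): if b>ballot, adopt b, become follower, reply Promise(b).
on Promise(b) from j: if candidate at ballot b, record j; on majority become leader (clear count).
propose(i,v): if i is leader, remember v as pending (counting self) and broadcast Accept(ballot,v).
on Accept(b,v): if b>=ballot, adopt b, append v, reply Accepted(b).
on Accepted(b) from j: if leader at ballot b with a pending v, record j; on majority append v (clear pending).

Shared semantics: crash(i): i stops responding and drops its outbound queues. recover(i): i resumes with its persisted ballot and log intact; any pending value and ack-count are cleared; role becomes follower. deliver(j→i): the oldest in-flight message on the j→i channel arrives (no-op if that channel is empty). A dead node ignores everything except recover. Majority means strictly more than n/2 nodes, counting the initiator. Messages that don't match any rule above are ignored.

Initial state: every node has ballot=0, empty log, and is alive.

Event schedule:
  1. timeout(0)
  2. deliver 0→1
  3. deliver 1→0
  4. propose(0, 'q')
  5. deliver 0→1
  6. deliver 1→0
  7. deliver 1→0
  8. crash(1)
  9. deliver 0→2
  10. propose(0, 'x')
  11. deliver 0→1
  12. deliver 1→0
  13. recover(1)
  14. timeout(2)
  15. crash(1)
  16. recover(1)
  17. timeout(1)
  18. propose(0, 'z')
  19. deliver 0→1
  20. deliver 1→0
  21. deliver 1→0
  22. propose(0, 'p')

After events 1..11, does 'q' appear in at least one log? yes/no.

yes

step 1 timeout(0): 0={cand,b=3,log=-}
step 2 deliver 0→1: 1={foll,b=3,log=-}
step 3 deliver 1→0: 0={lead,b=3,log=-}
step 4 propose(0,'q'): —
step 5 deliver 0→1: 1={foll,b=3,log=q}
step 6 deliver 1→0: 0={lead,b=3,log=q}
step 7 deliver 1→0: —
step 8 crash(1): 1={✗foll,b=3,log=q}
step 9 deliver 0→2: 2={foll,b=3,log=-}
step 10 propose(0,'x'): —
step 11 deliver 0→1: —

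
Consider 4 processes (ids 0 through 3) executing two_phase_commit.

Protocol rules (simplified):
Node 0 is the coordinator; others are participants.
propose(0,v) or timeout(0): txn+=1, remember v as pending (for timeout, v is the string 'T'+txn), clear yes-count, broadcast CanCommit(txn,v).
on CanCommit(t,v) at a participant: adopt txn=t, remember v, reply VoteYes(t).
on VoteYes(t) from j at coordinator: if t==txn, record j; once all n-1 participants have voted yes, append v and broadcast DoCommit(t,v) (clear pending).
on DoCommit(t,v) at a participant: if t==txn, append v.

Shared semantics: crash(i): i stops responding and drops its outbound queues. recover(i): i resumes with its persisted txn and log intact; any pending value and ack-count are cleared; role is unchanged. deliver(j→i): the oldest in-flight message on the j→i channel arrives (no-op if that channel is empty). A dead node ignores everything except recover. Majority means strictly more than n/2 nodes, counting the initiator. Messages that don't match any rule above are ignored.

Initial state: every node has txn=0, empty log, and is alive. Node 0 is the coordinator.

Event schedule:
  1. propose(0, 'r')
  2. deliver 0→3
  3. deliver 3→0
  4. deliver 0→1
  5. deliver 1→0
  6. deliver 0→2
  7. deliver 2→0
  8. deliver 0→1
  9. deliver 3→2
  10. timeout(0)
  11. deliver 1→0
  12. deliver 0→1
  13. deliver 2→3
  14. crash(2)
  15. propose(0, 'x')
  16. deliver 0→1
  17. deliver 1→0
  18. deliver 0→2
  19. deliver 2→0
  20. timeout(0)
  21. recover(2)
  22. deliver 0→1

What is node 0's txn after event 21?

e1 propose(0,'r'): 0[coor,t=1,-]
e2 deliver 0→3: 3[part,t=1,-]
e3 deliver 3→0: ·
e4 deliver 0→1: 1[part,t=1,-]
e5 deliver 1→0: ·
e6 deliver 0→2: 2[part,t=1,-]
e7 deliver 2→0: 0[coor,t=1,r]
e8 deliver 0→1: 1[part,t=1,r]
e9 deliver 3→2: ·
e10 timeout(0): 0[coor,t=2,r]
e11 deliver 1→0: ·
e12 deliver 0→1: 1[part,t=2,r]
e13 deliver 2→3: ·
e14 crash(2): 2[✗part,t=1,-]
e15 propose(0,'x'): 0[coor,t=3,r]
e16 deliver 0→1: 1[part,t=3,r]
e17 deliver 1→0: ·
e18 deliver 0→2: ·
e19 deliver 2→0: ·
e20 timeout(0): 0[coor,t=4,r]
e21 recover(2): 2[part,t=1,-]

4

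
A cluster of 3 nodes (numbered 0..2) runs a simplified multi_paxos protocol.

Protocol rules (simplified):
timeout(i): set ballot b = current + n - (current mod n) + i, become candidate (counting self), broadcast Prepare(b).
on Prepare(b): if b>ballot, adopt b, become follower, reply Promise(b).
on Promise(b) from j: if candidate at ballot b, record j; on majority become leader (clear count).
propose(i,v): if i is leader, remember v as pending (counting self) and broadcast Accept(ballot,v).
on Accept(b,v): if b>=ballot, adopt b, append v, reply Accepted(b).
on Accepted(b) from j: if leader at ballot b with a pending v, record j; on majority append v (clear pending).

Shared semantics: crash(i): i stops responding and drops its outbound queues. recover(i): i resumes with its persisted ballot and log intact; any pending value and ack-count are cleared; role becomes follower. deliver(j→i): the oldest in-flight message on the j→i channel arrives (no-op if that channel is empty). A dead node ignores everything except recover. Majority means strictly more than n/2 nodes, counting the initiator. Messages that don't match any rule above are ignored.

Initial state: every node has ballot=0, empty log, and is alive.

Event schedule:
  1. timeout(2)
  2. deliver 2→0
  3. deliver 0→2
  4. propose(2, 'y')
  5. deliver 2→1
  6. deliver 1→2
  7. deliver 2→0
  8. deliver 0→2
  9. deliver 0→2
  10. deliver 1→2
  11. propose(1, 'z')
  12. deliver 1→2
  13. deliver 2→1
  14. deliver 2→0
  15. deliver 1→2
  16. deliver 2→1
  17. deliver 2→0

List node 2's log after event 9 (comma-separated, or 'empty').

y

[1] timeout(2) → N2(cand b5 [-])
[2] deliver 2→0 → N0(foll b5 [-])
[3] deliver 0→2 → N2(lead b5 [-])
[4] propose(2,'y') → ∅
[5] deliver 2→1 → N1(foll b5 [-])
[6] deliver 1→2 → ∅
[7] deliver 2→0 → N0(foll b5 [y])
[8] deliver 0→2 → N2(lead b5 [y])
[9] deliver 0→2 → ∅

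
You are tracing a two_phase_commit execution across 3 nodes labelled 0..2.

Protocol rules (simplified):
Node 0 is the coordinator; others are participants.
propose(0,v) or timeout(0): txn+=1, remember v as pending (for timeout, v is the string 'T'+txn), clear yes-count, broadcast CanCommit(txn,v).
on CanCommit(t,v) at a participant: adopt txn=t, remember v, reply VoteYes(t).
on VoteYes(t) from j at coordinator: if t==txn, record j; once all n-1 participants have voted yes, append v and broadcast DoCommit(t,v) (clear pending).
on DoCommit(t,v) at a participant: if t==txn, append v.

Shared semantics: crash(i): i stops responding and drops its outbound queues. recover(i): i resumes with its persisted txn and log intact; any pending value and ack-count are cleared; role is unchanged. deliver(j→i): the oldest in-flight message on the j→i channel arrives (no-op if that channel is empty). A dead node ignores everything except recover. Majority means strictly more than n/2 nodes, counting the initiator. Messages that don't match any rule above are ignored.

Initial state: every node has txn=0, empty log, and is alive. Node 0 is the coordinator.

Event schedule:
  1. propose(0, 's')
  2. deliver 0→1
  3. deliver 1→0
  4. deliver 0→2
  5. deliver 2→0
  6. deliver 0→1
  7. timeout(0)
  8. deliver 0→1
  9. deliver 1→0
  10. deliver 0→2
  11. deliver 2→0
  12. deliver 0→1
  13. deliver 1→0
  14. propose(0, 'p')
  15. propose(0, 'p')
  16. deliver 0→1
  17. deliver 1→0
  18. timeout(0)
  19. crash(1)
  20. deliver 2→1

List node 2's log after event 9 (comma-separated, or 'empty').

e1 propose(0,'s'): 0[coor,t=1,-]
e2 deliver 0→1: 1[part,t=1,-]
e3 deliver 1→0: ·
e4 deliver 0→2: 2[part,t=1,-]
e5 deliver 2→0: 0[coor,t=1,s]
e6 deliver 0→1: 1[part,t=1,s]
e7 timeout(0): 0[coor,t=2,s]
e8 deliver 0→1: 1[part,t=2,s]
e9 deliver 1→0: ·

empty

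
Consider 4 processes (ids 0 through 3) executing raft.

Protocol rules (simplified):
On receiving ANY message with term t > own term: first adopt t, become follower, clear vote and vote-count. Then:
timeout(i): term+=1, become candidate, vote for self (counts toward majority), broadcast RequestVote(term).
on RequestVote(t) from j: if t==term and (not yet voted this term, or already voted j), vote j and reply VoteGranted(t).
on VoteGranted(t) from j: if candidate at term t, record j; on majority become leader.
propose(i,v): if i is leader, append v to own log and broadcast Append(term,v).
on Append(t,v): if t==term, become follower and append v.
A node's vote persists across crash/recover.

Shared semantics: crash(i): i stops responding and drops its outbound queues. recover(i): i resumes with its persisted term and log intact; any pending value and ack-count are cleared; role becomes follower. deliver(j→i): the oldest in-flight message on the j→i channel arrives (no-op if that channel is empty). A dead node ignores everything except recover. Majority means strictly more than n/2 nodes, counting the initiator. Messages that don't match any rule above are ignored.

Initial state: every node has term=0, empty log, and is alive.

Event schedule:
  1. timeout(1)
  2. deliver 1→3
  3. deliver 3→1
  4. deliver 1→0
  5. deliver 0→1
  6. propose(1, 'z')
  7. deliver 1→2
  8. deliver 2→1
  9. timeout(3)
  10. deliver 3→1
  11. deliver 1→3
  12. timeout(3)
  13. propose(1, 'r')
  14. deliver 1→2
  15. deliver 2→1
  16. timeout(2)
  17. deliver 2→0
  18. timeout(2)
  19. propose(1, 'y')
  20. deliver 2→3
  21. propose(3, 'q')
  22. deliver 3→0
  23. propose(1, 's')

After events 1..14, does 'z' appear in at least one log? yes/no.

[1] timeout(1) → N1(cand t1 [-])
[2] deliver 1→3 → N3(foll t1 [-])
[3] deliver 3→1 → ∅
[4] deliver 1→0 → N0(foll t1 [-])
[5] deliver 0→1 → N1(lead t1 [-])
[6] propose(1,'z') → N1(lead t1 [z])
[7] deliver 1→2 → N2(foll t1 [-])
[8] deliver 2→1 → ∅
[9] timeout(3) → N3(cand t2 [-])
[10] deliver 3→1 → N1(foll t2 [z])
[11] deliver 1→3 → ∅
[12] timeout(3) → N3(cand t3 [-])
[13] propose(1,'r') → ∅
[14] deliver 1→2 → N2(foll t1 [z])

yes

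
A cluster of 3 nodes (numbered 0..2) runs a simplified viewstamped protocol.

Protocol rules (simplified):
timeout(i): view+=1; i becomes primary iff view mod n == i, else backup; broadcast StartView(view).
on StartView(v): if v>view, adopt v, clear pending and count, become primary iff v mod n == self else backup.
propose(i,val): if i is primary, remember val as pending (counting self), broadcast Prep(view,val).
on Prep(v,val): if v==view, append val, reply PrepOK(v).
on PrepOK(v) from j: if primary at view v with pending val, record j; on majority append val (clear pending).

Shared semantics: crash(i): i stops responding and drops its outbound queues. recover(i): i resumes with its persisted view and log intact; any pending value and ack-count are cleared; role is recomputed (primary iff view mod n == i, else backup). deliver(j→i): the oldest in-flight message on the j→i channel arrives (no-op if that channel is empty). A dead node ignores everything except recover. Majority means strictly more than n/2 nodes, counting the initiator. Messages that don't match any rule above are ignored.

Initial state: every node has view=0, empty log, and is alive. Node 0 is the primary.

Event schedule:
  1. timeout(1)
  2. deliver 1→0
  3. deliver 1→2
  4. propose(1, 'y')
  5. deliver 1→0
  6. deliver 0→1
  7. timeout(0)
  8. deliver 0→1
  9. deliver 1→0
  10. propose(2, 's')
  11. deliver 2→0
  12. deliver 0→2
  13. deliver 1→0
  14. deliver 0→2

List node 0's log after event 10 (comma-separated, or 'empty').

y

after 1 — timeout(1): n1:prim/v1/[-]
after 2 — deliver 1→0: n0:back/v1/[-]
after 3 — deliver 1→2: n2:back/v1/[-]
after 4 — propose(1,'y'): ·
after 5 — deliver 1→0: n0:back/v1/[y]
after 6 — deliver 0→1: n1:prim/v1/[y]
after 7 — timeout(0): n0:back/v2/[y]
after 8 — deliver 0→1: n1:back/v2/[y]
after 9 — deliver 1→0: ·
after 10 — propose(2,'s'): ·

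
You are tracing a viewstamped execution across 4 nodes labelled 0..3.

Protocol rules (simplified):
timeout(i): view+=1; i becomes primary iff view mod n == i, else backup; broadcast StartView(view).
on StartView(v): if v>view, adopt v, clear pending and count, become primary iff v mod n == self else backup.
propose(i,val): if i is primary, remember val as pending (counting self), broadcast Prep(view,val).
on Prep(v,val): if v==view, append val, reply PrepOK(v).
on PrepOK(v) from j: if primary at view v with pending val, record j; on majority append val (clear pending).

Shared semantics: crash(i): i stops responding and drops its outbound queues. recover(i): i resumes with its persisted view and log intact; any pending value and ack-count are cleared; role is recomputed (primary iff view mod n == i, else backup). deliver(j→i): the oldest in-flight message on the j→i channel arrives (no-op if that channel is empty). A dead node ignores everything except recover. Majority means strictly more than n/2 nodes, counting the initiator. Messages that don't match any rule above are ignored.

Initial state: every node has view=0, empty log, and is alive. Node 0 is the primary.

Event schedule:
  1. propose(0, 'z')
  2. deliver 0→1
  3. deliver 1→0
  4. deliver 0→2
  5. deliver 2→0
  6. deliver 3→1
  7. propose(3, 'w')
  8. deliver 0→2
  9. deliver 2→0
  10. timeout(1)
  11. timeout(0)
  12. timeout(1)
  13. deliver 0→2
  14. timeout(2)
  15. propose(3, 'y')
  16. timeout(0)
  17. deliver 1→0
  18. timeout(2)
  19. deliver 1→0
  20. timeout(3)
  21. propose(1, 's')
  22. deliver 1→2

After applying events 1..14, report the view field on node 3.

[1] propose(0,'z') → ∅
[2] deliver 0→1 → N1(back v0 [z])
[3] deliver 1→0 → ∅
[4] deliver 0→2 → N2(back v0 [z])
[5] deliver 2→0 → N0(prim v0 [z])
[6] deliver 3→1 → ∅
[7] propose(3,'w') → ∅
[8] deliver 0→2 → ∅
[9] deliver 2→0 → ∅
[10] timeout(1) → N1(prim v1 [z])
[11] timeout(0) → N0(back v1 [z])
[12] timeout(1) → N1(back v2 [z])
[13] deliver 0→2 → N2(back v1 [z])
[14] timeout(2) → N2(prim v2 [z])

0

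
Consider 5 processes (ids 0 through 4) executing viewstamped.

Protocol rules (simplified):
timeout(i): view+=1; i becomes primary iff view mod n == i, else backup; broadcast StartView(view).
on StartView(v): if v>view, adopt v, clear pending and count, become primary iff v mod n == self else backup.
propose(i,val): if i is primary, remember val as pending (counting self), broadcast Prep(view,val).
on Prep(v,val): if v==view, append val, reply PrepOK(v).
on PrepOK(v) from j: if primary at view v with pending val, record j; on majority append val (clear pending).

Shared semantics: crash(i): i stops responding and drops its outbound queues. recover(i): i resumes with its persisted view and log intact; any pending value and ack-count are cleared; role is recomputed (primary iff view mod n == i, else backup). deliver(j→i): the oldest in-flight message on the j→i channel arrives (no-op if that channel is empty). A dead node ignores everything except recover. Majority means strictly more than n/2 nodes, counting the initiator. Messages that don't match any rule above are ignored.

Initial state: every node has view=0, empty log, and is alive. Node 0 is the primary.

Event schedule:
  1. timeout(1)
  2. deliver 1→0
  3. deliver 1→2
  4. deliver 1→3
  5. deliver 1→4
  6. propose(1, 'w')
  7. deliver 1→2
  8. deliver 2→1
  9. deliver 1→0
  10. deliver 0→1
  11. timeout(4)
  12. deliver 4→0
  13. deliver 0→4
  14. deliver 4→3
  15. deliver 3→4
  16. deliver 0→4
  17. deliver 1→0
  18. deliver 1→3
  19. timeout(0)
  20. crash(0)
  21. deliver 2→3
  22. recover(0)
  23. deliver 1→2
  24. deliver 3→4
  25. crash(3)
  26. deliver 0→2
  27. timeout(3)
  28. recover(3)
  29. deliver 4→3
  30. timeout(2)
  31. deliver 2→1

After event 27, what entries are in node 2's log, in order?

after 1 — timeout(1): n1:prim/v1/[-]
after 2 — deliver 1→0: n0:back/v1/[-]
after 3 — deliver 1→2: n2:back/v1/[-]
after 4 — deliver 1→3: n3:back/v1/[-]
after 5 — deliver 1→4: n4:back/v1/[-]
after 6 — propose(1,'w'): ·
after 7 — deliver 1→2: n2:back/v1/[w]
after 8 — deliver 2→1: ·
after 9 — deliver 1→0: n0:back/v1/[w]
after 10 — deliver 0→1: n1:prim/v1/[w]
after 11 — timeout(4): n4:back/v2/[-]
after 12 — deliver 4→0: n0:back/v2/[w]
after 13 — deliver 0→4: ·
after 14 — deliver 4→3: n3:back/v2/[-]
after 15 — deliver 3→4: ·
after 16 — deliver 0→4: ·
after 17 — deliver 1→0: ·
after 18 — deliver 1→3: ·
after 19 — timeout(0): n0:back/v3/[w]
after 20 — crash(0): n0:✗back/v3/[w]
after 21 — deliver 2→3: ·
after 22 — recover(0): n0:back/v3/[w]
after 23 — deliver 1→2: ·
after 24 — deliver 3→4: ·
after 25 — crash(3): n3:✗back/v2/[-]
after 26 — deliver 0→2: ·
after 27 — timeout(3): ·

w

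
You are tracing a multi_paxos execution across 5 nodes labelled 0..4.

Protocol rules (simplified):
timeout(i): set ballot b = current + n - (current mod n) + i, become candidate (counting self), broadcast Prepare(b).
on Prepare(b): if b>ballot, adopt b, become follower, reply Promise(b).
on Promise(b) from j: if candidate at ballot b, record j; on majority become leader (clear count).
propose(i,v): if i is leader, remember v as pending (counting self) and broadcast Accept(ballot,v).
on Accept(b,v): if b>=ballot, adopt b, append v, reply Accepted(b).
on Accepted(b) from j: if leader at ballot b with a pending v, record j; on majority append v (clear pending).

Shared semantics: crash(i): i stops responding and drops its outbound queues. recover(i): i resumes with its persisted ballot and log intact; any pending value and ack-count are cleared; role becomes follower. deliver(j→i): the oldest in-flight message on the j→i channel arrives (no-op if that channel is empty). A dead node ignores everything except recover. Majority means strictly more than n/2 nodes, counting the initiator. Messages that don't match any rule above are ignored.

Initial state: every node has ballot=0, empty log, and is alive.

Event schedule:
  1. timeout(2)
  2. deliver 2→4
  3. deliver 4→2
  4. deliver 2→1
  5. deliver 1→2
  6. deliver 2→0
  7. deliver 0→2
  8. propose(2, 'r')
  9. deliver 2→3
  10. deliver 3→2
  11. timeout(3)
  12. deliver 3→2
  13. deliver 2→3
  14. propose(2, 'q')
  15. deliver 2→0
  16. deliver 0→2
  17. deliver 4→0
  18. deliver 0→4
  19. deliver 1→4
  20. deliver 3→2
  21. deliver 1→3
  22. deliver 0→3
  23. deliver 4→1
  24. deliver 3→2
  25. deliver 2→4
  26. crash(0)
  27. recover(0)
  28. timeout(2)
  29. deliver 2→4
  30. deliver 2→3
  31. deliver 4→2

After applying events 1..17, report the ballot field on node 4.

e1 timeout(2): 2[cand,b=7,-]
e2 deliver 2→4: 4[foll,b=7,-]
e3 deliver 4→2: ·
e4 deliver 2→1: 1[foll,b=7,-]
e5 deliver 1→2: 2[lead,b=7,-]
e6 deliver 2→0: 0[foll,b=7,-]
e7 deliver 0→2: ·
e8 propose(2,'r'): ·
e9 deliver 2→3: 3[foll,b=7,-]
e10 deliver 3→2: ·
e11 timeout(3): 3[cand,b=13,-]
e12 deliver 3→2: 2[foll,b=13,-]
e13 deliver 2→3: ·
e14 propose(2,'q'): ·
e15 deliver 2→0: 0[foll,b=7,r]
e16 deliver 0→2: ·
e17 deliver 4→0: ·

7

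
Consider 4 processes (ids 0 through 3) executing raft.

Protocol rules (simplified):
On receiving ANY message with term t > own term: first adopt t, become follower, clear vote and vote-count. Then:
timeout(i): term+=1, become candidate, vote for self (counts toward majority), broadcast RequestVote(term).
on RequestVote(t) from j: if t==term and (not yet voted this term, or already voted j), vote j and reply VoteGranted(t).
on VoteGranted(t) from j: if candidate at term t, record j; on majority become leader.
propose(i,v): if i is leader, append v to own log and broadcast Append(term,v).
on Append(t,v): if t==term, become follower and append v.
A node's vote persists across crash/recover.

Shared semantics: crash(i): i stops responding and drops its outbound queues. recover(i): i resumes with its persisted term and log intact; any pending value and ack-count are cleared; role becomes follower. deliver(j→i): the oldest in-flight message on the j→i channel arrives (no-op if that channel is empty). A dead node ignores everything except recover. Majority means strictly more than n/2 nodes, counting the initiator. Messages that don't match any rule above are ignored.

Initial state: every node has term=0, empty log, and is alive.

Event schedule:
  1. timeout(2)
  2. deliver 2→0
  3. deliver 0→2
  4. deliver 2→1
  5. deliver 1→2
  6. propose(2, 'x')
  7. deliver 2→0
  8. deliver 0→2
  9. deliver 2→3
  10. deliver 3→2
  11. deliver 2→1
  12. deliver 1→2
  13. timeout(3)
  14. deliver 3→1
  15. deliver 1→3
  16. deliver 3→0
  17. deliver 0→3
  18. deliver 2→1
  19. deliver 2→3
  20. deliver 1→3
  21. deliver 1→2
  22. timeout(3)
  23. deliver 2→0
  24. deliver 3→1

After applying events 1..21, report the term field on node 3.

[1] timeout(2) → N2(cand t1 [-])
[2] deliver 2→0 → N0(foll t1 [-])
[3] deliver 0→2 → ∅
[4] deliver 2→1 → N1(foll t1 [-])
[5] deliver 1→2 → N2(lead t1 [-])
[6] propose(2,'x') → N2(lead t1 [x])
[7] deliver 2→0 → N0(foll t1 [x])
[8] deliver 0→2 → ∅
[9] deliver 2→3 → N3(foll t1 [-])
[10] deliver 3→2 → ∅
[11] deliver 2→1 → N1(foll t1 [x])
[12] deliver 1→2 → ∅
[13] timeout(3) → N3(cand t2 [-])
[14] deliver 3→1 → N1(foll t2 [x])
[15] deliver 1→3 → ∅
[16] deliver 3→0 → N0(foll t2 [x])
[17] deliver 0→3 → N3(lead t2 [-])
[18] deliver 2→1 → ∅
[19] deliver 2→3 → ∅
[20] deliver 1→3 → ∅
[21] deliver 1→2 → ∅

2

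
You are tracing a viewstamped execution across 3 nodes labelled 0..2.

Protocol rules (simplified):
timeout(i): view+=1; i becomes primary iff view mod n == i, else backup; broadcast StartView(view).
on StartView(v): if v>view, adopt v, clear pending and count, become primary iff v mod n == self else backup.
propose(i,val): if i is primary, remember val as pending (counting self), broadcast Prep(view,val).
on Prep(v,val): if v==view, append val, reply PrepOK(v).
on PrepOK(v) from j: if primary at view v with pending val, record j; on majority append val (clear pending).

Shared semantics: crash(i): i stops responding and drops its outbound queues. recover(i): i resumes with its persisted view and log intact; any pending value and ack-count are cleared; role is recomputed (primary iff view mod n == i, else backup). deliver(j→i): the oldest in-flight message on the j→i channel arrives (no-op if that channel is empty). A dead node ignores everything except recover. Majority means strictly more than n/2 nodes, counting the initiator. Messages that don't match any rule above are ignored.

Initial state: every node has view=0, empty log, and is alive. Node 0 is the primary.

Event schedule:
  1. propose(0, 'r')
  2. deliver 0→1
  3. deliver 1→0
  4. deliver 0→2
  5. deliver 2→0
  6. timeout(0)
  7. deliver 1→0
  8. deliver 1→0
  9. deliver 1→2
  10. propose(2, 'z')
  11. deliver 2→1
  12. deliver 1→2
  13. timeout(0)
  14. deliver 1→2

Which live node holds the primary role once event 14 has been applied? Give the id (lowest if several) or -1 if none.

[1] propose(0,'r') → ∅
[2] deliver 0→1 → N1(back v0 [r])
[3] deliver 1→0 → N0(prim v0 [r])
[4] deliver 0→2 → N2(back v0 [r])
[5] deliver 2→0 → ∅
[6] timeout(0) → N0(back v1 [r])
[7] deliver 1→0 → ∅
[8] deliver 1→0 → ∅
[9] deliver 1→2 → ∅
[10] propose(2,'z') → ∅
[11] deliver 2→1 → ∅
[12] deliver 1→2 → ∅
[13] timeout(0) → N0(back v2 [r])
[14] deliver 1→2 → ∅

-1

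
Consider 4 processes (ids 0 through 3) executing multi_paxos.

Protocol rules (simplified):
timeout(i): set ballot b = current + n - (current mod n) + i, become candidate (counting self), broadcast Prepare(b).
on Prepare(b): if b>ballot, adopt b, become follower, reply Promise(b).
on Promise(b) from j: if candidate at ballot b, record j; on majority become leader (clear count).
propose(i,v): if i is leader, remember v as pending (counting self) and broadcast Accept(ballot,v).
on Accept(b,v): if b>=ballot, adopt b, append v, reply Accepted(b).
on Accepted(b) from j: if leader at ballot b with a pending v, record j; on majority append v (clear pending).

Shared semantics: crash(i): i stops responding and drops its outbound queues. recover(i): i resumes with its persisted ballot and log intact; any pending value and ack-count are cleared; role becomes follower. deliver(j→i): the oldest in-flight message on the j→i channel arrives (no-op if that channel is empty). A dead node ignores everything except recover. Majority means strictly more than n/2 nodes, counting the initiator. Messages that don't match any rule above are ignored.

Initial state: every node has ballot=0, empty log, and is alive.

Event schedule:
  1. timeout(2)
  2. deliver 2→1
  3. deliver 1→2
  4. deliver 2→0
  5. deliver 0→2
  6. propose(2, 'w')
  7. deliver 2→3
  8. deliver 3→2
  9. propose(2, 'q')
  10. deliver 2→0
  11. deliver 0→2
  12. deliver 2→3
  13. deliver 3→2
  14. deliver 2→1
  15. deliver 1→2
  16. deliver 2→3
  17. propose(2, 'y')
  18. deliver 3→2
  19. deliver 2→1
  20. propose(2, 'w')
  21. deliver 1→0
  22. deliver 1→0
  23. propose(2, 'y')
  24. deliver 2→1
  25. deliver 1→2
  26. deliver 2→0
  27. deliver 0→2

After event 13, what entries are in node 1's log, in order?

step 1 timeout(2): 2={cand,b=6,log=-}
step 2 deliver 2→1: 1={foll,b=6,log=-}
step 3 deliver 1→2: —
step 4 deliver 2→0: 0={foll,b=6,log=-}
step 5 deliver 0→2: 2={lead,b=6,log=-}
step 6 propose(2,'w'): —
step 7 deliver 2→3: 3={foll,b=6,log=-}
step 8 deliver 3→2: —
step 9 propose(2,'q'): —
step 10 deliver 2→0: 0={foll,b=6,log=w}
step 11 deliver 0→2: —
step 12 deliver 2→3: 3={foll,b=6,log=w}
step 13 deliver 3→2: 2={lead,b=6,log=q}

empty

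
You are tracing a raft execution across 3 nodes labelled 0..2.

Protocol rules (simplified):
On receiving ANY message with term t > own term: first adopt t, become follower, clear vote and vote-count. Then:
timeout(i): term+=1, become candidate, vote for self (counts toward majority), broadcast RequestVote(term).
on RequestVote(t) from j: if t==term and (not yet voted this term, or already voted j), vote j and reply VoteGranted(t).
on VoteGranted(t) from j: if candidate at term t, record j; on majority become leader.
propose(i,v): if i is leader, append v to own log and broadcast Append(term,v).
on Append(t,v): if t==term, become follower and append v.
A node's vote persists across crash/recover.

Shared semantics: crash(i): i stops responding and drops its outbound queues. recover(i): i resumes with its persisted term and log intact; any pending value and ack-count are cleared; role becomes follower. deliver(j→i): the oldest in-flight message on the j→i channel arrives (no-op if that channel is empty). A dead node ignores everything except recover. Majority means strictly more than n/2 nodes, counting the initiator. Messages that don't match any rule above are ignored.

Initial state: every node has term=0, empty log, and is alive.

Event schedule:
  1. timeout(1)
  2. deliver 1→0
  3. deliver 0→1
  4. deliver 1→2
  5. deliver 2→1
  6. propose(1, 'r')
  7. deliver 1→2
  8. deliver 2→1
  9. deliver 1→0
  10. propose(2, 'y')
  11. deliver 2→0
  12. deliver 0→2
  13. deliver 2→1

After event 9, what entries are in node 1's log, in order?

r

e1 timeout(1): 1[cand,t=1,-]
e2 deliver 1→0: 0[foll,t=1,-]
e3 deliver 0→1: 1[lead,t=1,-]
e4 deliver 1→2: 2[foll,t=1,-]
e5 deliver 2→1: ·
e6 propose(1,'r'): 1[lead,t=1,r]
e7 deliver 1→2: 2[foll,t=1,r]
e8 deliver 2→1: ·
e9 deliver 1→0: 0[foll,t=1,r]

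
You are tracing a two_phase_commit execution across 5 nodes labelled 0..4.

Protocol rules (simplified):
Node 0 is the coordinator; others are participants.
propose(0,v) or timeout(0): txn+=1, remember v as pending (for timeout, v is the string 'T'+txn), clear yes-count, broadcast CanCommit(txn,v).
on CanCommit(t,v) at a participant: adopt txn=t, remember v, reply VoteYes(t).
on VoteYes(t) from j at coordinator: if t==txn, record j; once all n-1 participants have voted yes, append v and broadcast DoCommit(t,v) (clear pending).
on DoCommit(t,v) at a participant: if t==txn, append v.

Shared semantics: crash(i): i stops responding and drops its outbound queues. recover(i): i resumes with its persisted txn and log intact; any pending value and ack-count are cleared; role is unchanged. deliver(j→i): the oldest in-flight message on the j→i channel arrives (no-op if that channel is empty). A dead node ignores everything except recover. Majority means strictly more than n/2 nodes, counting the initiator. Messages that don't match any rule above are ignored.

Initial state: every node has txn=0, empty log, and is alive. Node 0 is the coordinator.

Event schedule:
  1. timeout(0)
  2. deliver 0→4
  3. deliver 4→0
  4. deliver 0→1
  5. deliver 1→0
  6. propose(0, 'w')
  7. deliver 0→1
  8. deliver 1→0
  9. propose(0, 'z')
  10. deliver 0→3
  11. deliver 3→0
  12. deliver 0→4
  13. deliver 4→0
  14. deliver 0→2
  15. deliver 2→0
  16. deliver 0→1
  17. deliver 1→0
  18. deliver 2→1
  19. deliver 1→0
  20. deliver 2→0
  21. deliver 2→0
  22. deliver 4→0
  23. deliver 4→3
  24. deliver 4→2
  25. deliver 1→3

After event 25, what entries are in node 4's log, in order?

step 1 timeout(0): 0={coor,t=1,log=-}
step 2 deliver 0→4: 4={part,t=1,log=-}
step 3 deliver 4→0: —
step 4 deliver 0→1: 1={part,t=1,log=-}
step 5 deliver 1→0: —
step 6 propose(0,'w'): 0={coor,t=2,log=-}
step 7 deliver 0→1: 1={part,t=2,log=-}
step 8 deliver 1→0: —
step 9 propose(0,'z'): 0={coor,t=3,log=-}
step 10 deliver 0→3: 3={part,t=1,log=-}
step 11 deliver 3→0: —
step 12 deliver 0→4: 4={part,t=2,log=-}
step 13 deliver 4→0: —
step 14 deliver 0→2: 2={part,t=1,log=-}
step 15 deliver 2→0: —
step 16 deliver 0→1: 1={part,t=3,log=-}
step 17 deliver 1→0: —
step 18 deliver 2→1: —
step 19 deliver 1→0: —
step 20 deliver 2→0: —
step 21 deliver 2→0: —
step 22 deliver 4→0: —
step 23 deliver 4→3: —
step 24 deliver 4→2: —
step 25 deliver 1→3: —

empty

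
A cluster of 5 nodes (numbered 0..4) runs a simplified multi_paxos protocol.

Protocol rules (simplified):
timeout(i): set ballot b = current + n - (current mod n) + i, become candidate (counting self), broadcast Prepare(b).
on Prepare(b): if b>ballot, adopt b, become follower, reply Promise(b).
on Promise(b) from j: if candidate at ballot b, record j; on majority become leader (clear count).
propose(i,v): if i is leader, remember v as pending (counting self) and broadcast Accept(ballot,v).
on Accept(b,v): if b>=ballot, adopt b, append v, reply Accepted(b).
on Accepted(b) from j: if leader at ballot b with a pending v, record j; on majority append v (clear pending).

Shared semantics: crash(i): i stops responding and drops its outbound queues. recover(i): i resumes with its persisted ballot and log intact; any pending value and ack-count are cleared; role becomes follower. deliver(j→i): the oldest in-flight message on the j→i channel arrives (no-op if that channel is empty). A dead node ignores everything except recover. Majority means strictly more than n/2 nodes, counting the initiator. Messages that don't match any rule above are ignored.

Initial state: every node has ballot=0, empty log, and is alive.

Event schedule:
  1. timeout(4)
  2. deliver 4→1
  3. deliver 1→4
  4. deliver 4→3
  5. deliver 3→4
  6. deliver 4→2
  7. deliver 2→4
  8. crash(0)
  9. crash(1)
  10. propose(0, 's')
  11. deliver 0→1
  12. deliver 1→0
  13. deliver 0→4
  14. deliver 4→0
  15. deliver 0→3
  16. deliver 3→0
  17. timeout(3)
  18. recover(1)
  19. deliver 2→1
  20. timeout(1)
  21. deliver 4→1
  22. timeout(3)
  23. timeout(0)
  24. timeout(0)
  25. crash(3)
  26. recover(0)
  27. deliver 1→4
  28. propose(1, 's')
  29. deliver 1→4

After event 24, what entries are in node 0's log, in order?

empty

after 1 — timeout(4): n4:cand/b9/[-]
after 2 — deliver 4→1: n1:foll/b9/[-]
after 3 — deliver 1→4: ·
after 4 — deliver 4→3: n3:foll/b9/[-]
after 5 — deliver 3→4: n4:lead/b9/[-]
after 6 — deliver 4→2: n2:foll/b9/[-]
after 7 — deliver 2→4: ·
after 8 — crash(0): n0:✗foll/b0/[-]
after 9 — crash(1): n1:✗foll/b9/[-]
after 10 — propose(0,'s'): ·
after 11 — deliver 0→1: ·
after 12 — deliver 1→0: ·
after 13 — deliver 0→4: ·
after 14 — deliver 4→0: ·
after 15 — deliver 0→3: ·
after 16 — deliver 3→0: ·
after 17 — timeout(3): n3:cand/b13/[-]
after 18 — recover(1): n1:foll/b9/[-]
after 19 — deliver 2→1: ·
after 20 — timeout(1): n1:cand/b11/[-]
after 21 — deliver 4→1: ·
after 22 — timeout(3): n3:cand/b18/[-]
after 23 — timeout(0): ·
after 24 — timeout(0): ·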